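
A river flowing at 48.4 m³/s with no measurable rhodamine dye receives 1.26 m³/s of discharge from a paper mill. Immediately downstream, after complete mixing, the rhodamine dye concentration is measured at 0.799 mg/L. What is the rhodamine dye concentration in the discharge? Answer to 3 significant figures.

Mass balance: 48.40·0 + 1.260·Cₑ = 49.66·0.7990
→ Cₑ = (49.66·0.7990 − 48.40·0) / 1.260 = 31.49 mg/L.

31.5 mg/L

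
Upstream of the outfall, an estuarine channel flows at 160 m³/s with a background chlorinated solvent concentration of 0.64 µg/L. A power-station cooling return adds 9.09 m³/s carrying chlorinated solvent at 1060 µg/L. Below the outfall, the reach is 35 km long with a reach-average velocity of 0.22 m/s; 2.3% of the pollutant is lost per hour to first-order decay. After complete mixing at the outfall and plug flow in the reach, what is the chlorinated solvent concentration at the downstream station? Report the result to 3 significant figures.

20.6 µg/L

Conservation of mass: C = (160.0·0.6400 + 9.090·1060) / 169.1 = 9738/169.1 = 57.59 µg/L.
Travel time t = 35·1000 / 0.22 = 159100 s = 44.19 h.
2.3%/h lost → k = −ln(1 − 0.023) = 0.02327 h⁻¹.
Applying C = C₀e^(−kt): 57.59 × 0.3576 = 20.60 µg/L.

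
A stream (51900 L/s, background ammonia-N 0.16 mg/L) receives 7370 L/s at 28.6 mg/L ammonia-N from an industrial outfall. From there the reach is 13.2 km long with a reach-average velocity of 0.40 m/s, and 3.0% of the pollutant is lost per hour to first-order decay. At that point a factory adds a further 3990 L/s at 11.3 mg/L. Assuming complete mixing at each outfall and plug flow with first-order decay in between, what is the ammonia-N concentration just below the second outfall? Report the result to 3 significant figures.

Mixed concentration C = ΣQC/ΣQ = (51900·0.1600 + 7370·28.60) / 59270 = 219100/59270 = 3.696 mg/L; combined flow 59270 L/s.
Travel time t = 13.2·1000 / 0.40 = 33000 s = 9.167 h.
3.0%/h lost → k = −ln(1 − 0.03) = 0.03046 h⁻¹.
Applying C = C₀e^(−kt): 3.696 × 0.7564 = 2.796 mg/L.
At the second outfall, C = (59270·2.796 + 3990·11.30) / (59270 + 3990) = 3.332 mg/L.

3.33 mg/L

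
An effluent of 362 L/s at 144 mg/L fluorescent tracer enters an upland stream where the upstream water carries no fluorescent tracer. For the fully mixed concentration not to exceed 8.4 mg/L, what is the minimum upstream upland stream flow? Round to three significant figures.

Set C_mix = 8.4: (Q·0 + 362.0·144.0) / (Q + 362.0) = 8.4
→ Q = 362.0·(144.0 − 8.4)/(8.4 − 0) = 5844 L/s.

5840 L/s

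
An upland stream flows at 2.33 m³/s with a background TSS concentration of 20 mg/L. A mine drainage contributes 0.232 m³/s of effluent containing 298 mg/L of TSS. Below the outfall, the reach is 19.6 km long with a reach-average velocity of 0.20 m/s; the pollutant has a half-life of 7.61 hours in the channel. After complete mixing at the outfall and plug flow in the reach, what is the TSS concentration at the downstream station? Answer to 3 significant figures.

Flow-weighted average: C = (2.330·20.00 + 0.2320·298.0) / 2.562 = 115.7/2.562 = 45.17 mg/L.
Travel time t = 19.6·1000 / 0.20 = 98000 s = 27.22 h.
Half-life 7.61 h → k = ln 2 / 7.61 = 0.09108 h⁻¹ = 2.186 d⁻¹.
Decay over the reach: 45.17·exp(−kt) = 45.17·0.08378 = 3.785 mg/L.

3.78 mg/L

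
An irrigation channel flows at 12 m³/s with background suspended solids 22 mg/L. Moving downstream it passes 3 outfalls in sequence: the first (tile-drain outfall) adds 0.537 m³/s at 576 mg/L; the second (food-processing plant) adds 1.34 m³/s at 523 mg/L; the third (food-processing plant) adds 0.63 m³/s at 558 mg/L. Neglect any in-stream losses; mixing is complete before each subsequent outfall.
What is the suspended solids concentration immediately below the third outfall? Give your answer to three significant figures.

112 mg/L

After outfall 1: Q = 12.00 + 0.5370 = 12.54 m³/s; C = (12.00·22.00 + 0.5370·576.0)/12.54 = 45.73 mg/L.
After outfall 2: Q = 12.54 + 1.340 = 13.88 m³/s; C = (12.54·45.73 + 1.340·523.0)/13.88 = 91.82 mg/L.
After outfall 3: Q = 13.88 + 0.6300 = 14.51 m³/s; C = (13.88·91.82 + 0.6300·558.0)/14.51 = 112.1 mg/L.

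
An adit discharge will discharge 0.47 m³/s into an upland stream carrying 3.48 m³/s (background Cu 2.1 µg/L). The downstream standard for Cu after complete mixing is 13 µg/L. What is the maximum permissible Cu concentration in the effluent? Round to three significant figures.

At the limit, (Qr·Cr + Qe·Cₑ)/(Qr + Qe) = 13:
Cₑ = (3.950·13 − 3.480·2.100) / 0.4700 = 93.71 µg/L.

93.7 µg/L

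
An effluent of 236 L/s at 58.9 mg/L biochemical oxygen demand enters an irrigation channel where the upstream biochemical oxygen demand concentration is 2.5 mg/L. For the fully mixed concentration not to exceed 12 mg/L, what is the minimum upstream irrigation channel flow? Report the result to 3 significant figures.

1170 L/s

Set C_mix = 12: (Q·2.500 + 236.0·58.90) / (Q + 236.0) = 12
→ Q = 236.0·(58.90 − 12)/(12 − 2.500) = 1165 L/s.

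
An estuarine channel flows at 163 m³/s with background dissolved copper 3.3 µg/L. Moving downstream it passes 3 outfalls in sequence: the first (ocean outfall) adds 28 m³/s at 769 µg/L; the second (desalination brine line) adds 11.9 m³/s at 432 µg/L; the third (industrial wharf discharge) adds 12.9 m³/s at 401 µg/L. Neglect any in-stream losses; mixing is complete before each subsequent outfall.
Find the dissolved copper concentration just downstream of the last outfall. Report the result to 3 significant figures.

Below outfall 1: Q → 191.0 m³/s, C = (163.0·3.300 + 28.00·769.0)/191.0 = 115.5 µg/L.
Below outfall 2: Q → 202.9 m³/s, C = (191.0·115.5 + 11.90·432.0)/202.9 = 134.1 µg/L.
Below outfall 3: Q → 215.8 m³/s, C = (202.9·134.1 + 12.90·401.0)/215.8 = 150.1 µg/L.

150 µg/L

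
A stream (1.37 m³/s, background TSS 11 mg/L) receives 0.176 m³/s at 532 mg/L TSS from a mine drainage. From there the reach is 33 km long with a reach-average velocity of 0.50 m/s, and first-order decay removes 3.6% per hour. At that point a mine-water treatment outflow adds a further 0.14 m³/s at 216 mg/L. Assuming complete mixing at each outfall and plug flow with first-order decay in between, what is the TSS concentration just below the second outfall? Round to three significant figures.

After mixing, C = (1.370·11.00 + 0.1760·532.0) / 1.546 = 108.7/1.546 = 70.31 mg/L; combined flow 1.546 m³/s.
Travel time t = 33·1000 / 0.50 = 66000 s = 18.33 h.
3.6%/h lost → k = −ln(1 − 0.036) = 0.03666 h⁻¹.
Applying C = C₀e^(−kt): 70.31 × 0.5106 = 35.90 mg/L.
Second outfall: C = (1.546·35.90 + 0.1400·216.0)/1.686 = 50.86 mg/L.

50.9 mg/L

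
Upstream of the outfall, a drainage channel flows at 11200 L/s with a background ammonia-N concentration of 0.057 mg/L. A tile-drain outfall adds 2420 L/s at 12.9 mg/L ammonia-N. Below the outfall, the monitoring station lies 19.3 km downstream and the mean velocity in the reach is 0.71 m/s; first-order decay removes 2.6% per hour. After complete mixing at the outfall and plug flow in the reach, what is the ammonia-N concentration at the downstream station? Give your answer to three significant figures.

1.92 mg/L

Mass balance: C = (11200·0.05700 + 2420·12.90) / 13620 = 31860/13620 = 2.339 mg/L.
Travel time t = 19.3·1000 / 0.71 = 27180 s = 7.551 h.
2.6%/h lost → k = −ln(1 − 0.026) = 0.02634 h⁻¹.
Decay over the reach: 2.339·exp(−kt) = 2.339·0.8196 = 1.917 mg/L.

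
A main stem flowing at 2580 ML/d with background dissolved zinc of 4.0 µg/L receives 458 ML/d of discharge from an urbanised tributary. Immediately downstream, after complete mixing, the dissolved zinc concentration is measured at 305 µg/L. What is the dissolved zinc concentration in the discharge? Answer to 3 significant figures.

Mass balance: 2580·4.000 + 458.0·Cₑ = 3038·305.0
→ Cₑ = (3038·305.0 − 2580·4.000) / 458.0 = 2001 µg/L.

2000 µg/L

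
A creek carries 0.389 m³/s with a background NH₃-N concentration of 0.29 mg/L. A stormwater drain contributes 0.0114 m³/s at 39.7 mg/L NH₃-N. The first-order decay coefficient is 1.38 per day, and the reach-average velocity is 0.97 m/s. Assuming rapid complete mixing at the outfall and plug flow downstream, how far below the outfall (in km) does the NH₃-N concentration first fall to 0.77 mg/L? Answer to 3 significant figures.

Mixed concentration C = ΣQC/ΣQ = (0.3890·0.2900 + 0.01140·39.70) / 0.4004 = 0.5654/0.4004 = 1.412 mg/L.
Set 1.412·exp(−k·t) = 0.77 → t = ln(1.412/0.77)/k = 37970 s = 10.55 h.
Distance = v·t = 0.97·37970 = 36830 m = 36.83 km.

36.8 km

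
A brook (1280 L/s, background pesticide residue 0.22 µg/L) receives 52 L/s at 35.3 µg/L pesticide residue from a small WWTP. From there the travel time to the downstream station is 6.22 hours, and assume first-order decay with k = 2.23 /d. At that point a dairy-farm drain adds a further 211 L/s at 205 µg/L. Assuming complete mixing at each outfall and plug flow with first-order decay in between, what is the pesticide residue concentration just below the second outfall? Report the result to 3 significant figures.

28.8 µg/L

Mass balance: C = (1280·0.2200 + 52.00·35.30) / 1332 = 2117/1332 = 1.589 µg/L; combined flow 1332 L/s.
First-order decay: C = 1.589·exp(−k·t) = 1.589·0.5611 = 0.8918 µg/L.
At the second outfall, C = (1332·0.8918 + 211.0·205.0) / (1332 + 211.0) = 28.80 µg/L.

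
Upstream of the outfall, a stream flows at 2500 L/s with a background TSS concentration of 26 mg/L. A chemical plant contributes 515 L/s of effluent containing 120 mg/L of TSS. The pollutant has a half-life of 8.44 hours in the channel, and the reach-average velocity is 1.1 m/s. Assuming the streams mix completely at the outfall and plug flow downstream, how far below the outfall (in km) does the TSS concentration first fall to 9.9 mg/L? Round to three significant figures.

Mass balance: C = (2500·26.00 + 515.0·120.0) / 3015 = 126800/3015 = 42.06 mg/L.
Half-life 8.44 h → k = ln 2 / 8.44 = 0.08213 h⁻¹ = 1.971 d⁻¹.
Set 42.06·exp(−k·t) = 9.9 → t = ln(42.06/9.9)/k = 63410 s = 17.61 h.
Distance = v·t = 1.1·63410 = 69750 m = 69.75 km.

69.7 km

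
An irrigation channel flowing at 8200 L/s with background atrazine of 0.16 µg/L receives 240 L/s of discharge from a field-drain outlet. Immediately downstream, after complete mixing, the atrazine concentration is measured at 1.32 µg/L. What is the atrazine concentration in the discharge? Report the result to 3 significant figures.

41.0 µg/L

Mass balance: 8200·0.1600 + 240.0·Cₑ = 8440·1.320
→ Cₑ = (8440·1.320 − 8200·0.1600) / 240.0 = 40.95 µg/L.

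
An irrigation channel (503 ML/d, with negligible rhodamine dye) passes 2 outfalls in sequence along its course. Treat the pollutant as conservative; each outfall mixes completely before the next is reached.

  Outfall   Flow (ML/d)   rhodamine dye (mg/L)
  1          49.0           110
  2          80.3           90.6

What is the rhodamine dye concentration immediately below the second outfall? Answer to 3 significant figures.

20.0 mg/L

After outfall 1: Q = 503.0 + 49.00 = 552.0 ML/d; C = (503.0·0 + 49.00·110.0)/552.0 = 9.764 mg/L.
After outfall 2: Q = 552.0 + 80.30 = 632.3 ML/d; C = (552.0·9.764 + 80.30·90.60)/632.3 = 20.03 mg/L.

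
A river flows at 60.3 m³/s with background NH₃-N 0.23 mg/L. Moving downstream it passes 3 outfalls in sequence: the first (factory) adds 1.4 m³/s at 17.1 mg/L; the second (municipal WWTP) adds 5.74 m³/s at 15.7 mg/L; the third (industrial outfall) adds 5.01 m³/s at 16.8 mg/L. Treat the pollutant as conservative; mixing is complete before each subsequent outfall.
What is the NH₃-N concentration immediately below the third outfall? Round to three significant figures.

2.93 mg/L

After outfall 1: Q = 60.30 + 1.400 = 61.70 m³/s; C = (60.30·0.2300 + 1.400·17.10)/61.70 = 0.6128 mg/L.
After outfall 2: Q = 61.70 + 5.740 = 67.44 m³/s; C = (61.70·0.6128 + 5.740·15.70)/67.44 = 1.897 mg/L.
After outfall 3: Q = 67.44 + 5.010 = 72.45 m³/s; C = (67.44·1.897 + 5.010·16.80)/72.45 = 2.927 mg/L.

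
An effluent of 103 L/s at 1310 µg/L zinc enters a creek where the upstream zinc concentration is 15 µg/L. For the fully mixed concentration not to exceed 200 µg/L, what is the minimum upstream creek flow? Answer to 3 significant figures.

618 L/s

Set C_mix = 200: (Q·15.00 + 103.0·1310) / (Q + 103.0) = 200
→ Q = 103.0·(1310 − 200)/(200 − 15.00) = 618.0 L/s.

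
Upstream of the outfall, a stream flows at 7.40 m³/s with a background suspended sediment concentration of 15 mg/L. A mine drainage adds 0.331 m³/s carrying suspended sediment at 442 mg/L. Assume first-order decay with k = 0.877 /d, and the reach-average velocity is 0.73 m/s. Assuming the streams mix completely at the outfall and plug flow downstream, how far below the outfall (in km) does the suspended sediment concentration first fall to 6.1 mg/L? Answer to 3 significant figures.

Mass balance: C = (7.400·15.00 + 0.3310·442.0) / 7.731 = 257.3/7.731 = 33.28 mg/L.
Set 33.28·exp(−k·t) = 6.1 → t = ln(33.28/6.1)/k = 167200 s = 46.43 h.
Distance = v·t = 0.73·167200 = 122000 m = 122.0 km.

122 km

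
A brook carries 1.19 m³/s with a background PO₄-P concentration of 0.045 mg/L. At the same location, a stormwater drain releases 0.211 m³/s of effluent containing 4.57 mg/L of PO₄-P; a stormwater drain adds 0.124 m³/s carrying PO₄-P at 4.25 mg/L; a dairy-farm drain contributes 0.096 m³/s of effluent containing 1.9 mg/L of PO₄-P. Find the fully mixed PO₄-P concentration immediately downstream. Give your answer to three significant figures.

1.07 mg/L

Mixed concentration C = ΣQC/ΣQ = (1.190·0.04500 + 0.2110·4.570 + 0.1240·4.250 + 0.09600·1.900) / 1.621 = 1.727/1.621 = 1.066 mg/L.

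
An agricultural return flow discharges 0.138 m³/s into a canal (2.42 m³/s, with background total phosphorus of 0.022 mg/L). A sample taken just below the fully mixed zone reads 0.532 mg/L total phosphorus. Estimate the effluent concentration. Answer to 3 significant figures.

9.48 mg/L

Mass balance: 2.420·0.02200 + 0.1380·Cₑ = 2.558·0.5320
→ Cₑ = (2.558·0.5320 − 2.420·0.02200) / 0.1380 = 9.475 mg/L.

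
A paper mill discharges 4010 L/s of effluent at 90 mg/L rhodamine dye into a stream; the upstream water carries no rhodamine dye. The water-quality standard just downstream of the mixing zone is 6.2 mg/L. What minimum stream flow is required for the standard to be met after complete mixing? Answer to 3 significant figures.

Set C_mix = 6.2: (Q·0 + 4010·90.00) / (Q + 4010) = 6.2
→ Q = 4010·(90.00 − 6.2)/(6.2 − 0) = 54200 L/s.

54200 L/s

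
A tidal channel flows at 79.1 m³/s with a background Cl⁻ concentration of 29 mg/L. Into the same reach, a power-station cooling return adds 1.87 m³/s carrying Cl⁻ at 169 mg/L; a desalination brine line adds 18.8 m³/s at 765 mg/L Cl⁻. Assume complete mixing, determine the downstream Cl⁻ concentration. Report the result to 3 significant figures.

170 mg/L

Flow-weighted average: C = (79.10·29.00 + 1.870·169.0 + 18.80·765.0) / 99.77 = 16990/99.77 = 170.3 mg/L.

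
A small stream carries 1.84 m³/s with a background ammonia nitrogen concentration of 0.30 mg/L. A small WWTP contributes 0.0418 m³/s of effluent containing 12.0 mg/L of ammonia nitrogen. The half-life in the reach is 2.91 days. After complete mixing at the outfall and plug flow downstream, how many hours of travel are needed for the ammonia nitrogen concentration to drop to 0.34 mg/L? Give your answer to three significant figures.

50.3 h

Conservation of mass: C = (1.840·0.3000 + 0.04180·12.00) / 1.882 = 1.054/1.882 = 0.5599 mg/L.
Half-life 2.91 d → k = ln 2 / 2.91 = 0.2382 d⁻¹.
0.5599·exp(−k·t) = 0.34 → t = ln(0.5599/0.34)/k = 180900 s = 50.26 h.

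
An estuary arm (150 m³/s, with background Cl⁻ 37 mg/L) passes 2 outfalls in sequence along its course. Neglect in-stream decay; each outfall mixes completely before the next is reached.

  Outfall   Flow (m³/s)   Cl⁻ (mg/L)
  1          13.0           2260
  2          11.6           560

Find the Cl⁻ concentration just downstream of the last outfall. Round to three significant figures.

After outfall 1: Q = 150.0 + 13.00 = 163.0 m³/s; C = (150.0·37.00 + 13.00·2260)/163.0 = 214.3 mg/L.
After outfall 2: Q = 163.0 + 11.60 = 174.6 m³/s; C = (163.0·214.3 + 11.60·560.0)/174.6 = 237.3 mg/L.

237 mg/L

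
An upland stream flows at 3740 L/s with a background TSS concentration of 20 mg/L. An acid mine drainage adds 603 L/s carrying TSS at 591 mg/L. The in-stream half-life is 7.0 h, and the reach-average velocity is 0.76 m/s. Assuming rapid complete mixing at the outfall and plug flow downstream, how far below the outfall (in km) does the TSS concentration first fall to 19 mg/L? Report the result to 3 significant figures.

45.7 km

After mixing, C = (3740·20.00 + 603.0·591.0) / 4343 = 431200/4343 = 99.28 mg/L.
Half-life 7.0 h → k = ln 2 / 7.0 = 0.09902 h⁻¹ = 2.377 d⁻¹.
Set 99.28·exp(−k·t) = 19 → t = ln(99.28/19)/k = 60110 s = 16.70 h.
Distance = v·t = 0.76·60110 = 45690 m = 45.69 km.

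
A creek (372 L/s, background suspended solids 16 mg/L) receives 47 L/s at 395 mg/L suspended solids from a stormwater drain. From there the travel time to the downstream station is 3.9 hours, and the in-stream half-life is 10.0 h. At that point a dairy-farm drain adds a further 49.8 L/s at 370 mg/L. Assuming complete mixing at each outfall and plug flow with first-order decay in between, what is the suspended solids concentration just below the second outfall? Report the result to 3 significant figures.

Conservation of mass: C = (372.0·16.00 + 47.00·395.0) / 419.0 = 24520/419.0 = 58.51 mg/L; combined flow 419.0 L/s.
Half-life 10.0 h → k = ln 2 / 10.0 = 0.06931 h⁻¹ = 1.664 d⁻¹.
Decay over the reach: 58.51·exp(−kt) = 58.51·0.7631 = 44.65 mg/L.
Second outfall: C = (419.0·44.65 + 49.80·370.0)/468.8 = 79.21 mg/L.

79.2 mg/L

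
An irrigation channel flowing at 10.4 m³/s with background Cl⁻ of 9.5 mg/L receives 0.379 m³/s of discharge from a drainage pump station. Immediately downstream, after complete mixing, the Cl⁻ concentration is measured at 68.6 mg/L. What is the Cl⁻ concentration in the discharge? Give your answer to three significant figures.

1690 mg/L

Mass balance: 10.40·9.500 + 0.3790·Cₑ = 10.78·68.60
→ Cₑ = (10.78·68.60 − 10.40·9.500) / 0.3790 = 1690 mg/L.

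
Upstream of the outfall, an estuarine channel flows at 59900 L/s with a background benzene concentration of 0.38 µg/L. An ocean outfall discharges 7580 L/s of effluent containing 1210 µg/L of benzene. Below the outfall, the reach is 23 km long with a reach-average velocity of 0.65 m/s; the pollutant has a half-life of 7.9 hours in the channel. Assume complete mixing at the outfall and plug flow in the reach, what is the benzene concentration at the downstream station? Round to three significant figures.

57.5 µg/L

After mixing, C = (59900·0.3800 + 7580·1210) / 67480 = 9195000/67480 = 136.3 µg/L.
Travel time t = 23·1000 / 0.65 = 35380 s = 9.829 h.
Half-life 7.9 h → k = ln 2 / 7.9 = 0.08774 h⁻¹ = 2.106 d⁻¹.
First-order decay: C = 136.3·exp(−k·t) = 136.3·0.4221 = 57.52 µg/L.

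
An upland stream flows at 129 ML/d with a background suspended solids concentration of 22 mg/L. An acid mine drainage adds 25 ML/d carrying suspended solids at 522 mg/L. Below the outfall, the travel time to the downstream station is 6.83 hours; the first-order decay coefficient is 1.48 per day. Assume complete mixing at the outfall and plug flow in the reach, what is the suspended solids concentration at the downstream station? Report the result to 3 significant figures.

Mixed concentration C = ΣQC/ΣQ = (129.0·22.00 + 25.00·522.0) / 154.0 = 15890/154.0 = 103.2 mg/L.
First-order decay: C = 103.2·exp(−k·t) = 103.2·0.6563 = 67.71 mg/L.

67.7 mg/L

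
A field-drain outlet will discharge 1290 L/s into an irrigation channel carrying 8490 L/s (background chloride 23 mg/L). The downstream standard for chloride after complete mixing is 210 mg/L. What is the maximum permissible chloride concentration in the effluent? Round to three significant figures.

1440 mg/L

At the limit, (Qr·Cr + Qe·Cₑ)/(Qr + Qe) = 210:
Cₑ = (9780·210 − 8490·23.00) / 1290 = 1441 mg/L.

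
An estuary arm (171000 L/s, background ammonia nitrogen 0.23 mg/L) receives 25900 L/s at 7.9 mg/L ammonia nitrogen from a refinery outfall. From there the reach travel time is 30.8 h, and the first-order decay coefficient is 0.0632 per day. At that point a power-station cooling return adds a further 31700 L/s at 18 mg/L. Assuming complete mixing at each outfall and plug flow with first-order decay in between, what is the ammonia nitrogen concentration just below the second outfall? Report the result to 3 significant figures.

3.48 mg/L

Conservation of mass: C = (171000·0.2300 + 25900·7.900) / 196900 = 243900/196900 = 1.239 mg/L; combined flow 196900 L/s.
Decay over the reach: 1.239·exp(−kt) = 1.239·0.9221 = 1.142 mg/L.
At the second outfall, C = (196900·1.142 + 31700·18.00) / (196900 + 31700) = 3.480 mg/L.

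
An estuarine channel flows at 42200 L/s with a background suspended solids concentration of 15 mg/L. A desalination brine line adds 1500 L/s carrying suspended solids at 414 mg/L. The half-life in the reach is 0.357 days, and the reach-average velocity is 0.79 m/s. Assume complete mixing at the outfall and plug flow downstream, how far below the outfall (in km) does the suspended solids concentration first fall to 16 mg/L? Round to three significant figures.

Mass balance: C = (42200·15.00 + 1500·414.0) / 43700 = 1254000/43700 = 28.70 mg/L.
Half-life 0.357 d → k = ln 2 / 0.357 = 1.942 d⁻¹.
Set 28.70·exp(−k·t) = 16 → t = ln(28.70/16)/k = 25990 s = 7.221 h.
Distance = v·t = 0.79·25990 = 20540 m = 20.54 km.

20.5 km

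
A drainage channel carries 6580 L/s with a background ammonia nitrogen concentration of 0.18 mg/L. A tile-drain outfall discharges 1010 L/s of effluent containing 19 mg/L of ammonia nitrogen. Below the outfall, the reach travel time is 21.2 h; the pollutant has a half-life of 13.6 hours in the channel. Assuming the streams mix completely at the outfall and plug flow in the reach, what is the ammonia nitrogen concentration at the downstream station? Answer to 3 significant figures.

0.911 mg/L

Mass balance: C = (6580·0.1800 + 1010·19.00) / 7590 = 20370/7590 = 2.684 mg/L.
Half-life 13.6 h → k = ln 2 / 13.6 = 0.05097 h⁻¹ = 1.223 d⁻¹.
Decay over the reach: 2.684·exp(−kt) = 2.684·0.3394 = 0.9112 mg/L.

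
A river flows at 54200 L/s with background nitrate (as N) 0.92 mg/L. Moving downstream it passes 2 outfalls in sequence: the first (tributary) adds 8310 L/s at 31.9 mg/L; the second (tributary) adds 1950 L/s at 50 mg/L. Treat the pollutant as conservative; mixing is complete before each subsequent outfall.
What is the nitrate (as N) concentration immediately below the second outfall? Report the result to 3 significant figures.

After outfall 1: Q = 54200 + 8310 = 62510 L/s; C = (54200·0.9200 + 8310·31.90)/62510 = 5.038 mg/L.
After outfall 2: Q = 62510 + 1950 = 64460 L/s; C = (62510·5.038 + 1950·50.00)/64460 = 6.399 mg/L.

6.40 mg/L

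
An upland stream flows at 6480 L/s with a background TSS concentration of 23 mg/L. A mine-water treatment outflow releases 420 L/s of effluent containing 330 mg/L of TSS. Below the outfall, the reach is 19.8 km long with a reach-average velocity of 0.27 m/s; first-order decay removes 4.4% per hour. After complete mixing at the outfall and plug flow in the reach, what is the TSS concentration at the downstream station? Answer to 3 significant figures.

Flow-weighted average: C = (6480·23.00 + 420.0·330.0) / 6900 = 287600/6900 = 41.69 mg/L.
Travel time t = 19.8·1000 / 0.27 = 73330 s = 20.37 h.
4.4%/h lost → k = −ln(1 − 0.044) = 0.04500 h⁻¹.
First-order decay: C = 41.69·exp(−k·t) = 41.69·0.3999 = 16.67 mg/L.

16.7 mg/L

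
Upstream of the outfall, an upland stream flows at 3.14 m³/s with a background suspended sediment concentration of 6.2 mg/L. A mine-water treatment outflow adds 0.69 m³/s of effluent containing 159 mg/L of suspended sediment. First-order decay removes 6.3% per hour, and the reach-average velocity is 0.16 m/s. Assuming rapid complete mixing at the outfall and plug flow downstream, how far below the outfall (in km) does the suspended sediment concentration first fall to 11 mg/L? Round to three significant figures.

9.92 km

After mixing, C = (3.140·6.200 + 0.6900·159.0) / 3.830 = 129.2/3.830 = 33.73 mg/L.
6.3%/h lost → k = −ln(1 − 0.063) = 0.06507 h⁻¹.
Set 33.73·exp(−k·t) = 11 → t = ln(33.73/11)/k = 61990 s = 17.22 h.
Distance = v·t = 0.16·61990 = 9918 m = 9.918 km.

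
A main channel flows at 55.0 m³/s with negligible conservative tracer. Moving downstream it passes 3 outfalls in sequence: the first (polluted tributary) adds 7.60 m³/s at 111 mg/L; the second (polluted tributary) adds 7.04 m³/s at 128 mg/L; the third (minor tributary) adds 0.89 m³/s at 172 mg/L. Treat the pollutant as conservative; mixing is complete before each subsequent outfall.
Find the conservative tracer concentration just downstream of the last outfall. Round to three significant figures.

Outfall 1: combined Q = 62.60 m³/s; C = (55.00·0 + 7.600·111.0)/62.60 = 13.48 mg/L.
Outfall 2: combined Q = 69.64 m³/s; C = (62.60·13.48 + 7.040·128.0)/69.64 = 25.05 mg/L.
Outfall 3: combined Q = 70.53 m³/s; C = (69.64·25.05 + 0.8900·172.0)/70.53 = 26.91 mg/L.

26.9 mg/L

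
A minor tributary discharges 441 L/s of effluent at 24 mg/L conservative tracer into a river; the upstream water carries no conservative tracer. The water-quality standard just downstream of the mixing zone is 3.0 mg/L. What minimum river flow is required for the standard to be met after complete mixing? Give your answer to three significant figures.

Set C_mix = 3.0: (Q·0 + 441.0·24.00) / (Q + 441.0) = 3.0
→ Q = 441.0·(24.00 − 3.0)/(3.0 − 0) = 3087 L/s.

3090 L/s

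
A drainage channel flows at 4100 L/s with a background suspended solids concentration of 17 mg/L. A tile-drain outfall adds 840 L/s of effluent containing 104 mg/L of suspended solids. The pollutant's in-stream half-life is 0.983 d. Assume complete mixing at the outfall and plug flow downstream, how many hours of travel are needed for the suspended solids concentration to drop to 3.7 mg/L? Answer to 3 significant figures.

73.2 h

Mass balance: C = (4100·17.00 + 840.0·104.0) / 4940 = 157100/4940 = 31.79 mg/L.
Half-life 0.983 d → k = ln 2 / 0.983 = 0.7051 d⁻¹.
31.79·exp(−k·t) = 3.7 → t = ln(31.79/3.7)/k = 263600 s = 73.21 h.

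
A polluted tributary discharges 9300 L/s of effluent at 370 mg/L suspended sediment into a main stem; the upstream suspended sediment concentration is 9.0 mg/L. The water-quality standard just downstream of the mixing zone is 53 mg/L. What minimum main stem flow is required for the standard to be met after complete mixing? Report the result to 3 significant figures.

Set C_mix = 53: (Q·9.000 + 9300·370.0) / (Q + 9300) = 53
→ Q = 9300·(370.0 − 53)/(53 − 9.000) = 67000 L/s.

67000 L/s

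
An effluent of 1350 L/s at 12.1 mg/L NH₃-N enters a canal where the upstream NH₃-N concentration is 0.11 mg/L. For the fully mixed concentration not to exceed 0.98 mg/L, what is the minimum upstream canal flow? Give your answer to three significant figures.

Set C_mix = 0.98: (Q·0.1100 + 1350·12.10) / (Q + 1350) = 0.98
→ Q = 1350·(12.10 − 0.98)/(0.98 − 0.1100) = 17260 L/s.

17300 L/s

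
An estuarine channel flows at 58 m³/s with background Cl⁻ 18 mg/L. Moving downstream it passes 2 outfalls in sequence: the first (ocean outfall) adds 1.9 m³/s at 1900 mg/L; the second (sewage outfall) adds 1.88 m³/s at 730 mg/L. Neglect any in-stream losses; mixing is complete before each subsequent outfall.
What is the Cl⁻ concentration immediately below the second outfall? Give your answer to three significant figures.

After outfall 1: Q = 58.00 + 1.900 = 59.90 m³/s; C = (58.00·18.00 + 1.900·1900)/59.90 = 77.70 mg/L.
After outfall 2: Q = 59.90 + 1.880 = 61.78 m³/s; C = (59.90·77.70 + 1.880·730.0)/61.78 = 97.55 mg/L.

97.5 mg/L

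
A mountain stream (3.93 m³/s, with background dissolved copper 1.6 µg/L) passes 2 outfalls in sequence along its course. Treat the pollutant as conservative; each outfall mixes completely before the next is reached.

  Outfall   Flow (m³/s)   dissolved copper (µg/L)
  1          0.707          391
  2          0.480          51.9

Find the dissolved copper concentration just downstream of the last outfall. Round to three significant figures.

After outfall 1: Q = 3.930 + 0.7070 = 4.637 m³/s; C = (3.930·1.600 + 0.7070·391.0)/4.637 = 60.97 µg/L.
After outfall 2: Q = 4.637 + 0.4800 = 5.117 m³/s; C = (4.637·60.97 + 0.4800·51.90)/5.117 = 60.12 µg/L.

60.1 µg/L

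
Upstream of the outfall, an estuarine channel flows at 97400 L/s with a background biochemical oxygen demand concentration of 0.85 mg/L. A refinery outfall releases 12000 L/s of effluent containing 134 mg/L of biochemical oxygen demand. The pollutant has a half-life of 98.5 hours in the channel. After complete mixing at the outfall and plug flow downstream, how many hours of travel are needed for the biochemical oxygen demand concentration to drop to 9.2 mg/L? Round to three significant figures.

73.7 h

Flow-weighted average: C = (97400·0.8500 + 12000·134.0) / 109400 = 1691000/109400 = 15.46 mg/L.
Half-life 98.5 h → k = ln 2 / 98.5 = 0.007037 h⁻¹ = 0.1689 d⁻¹.
15.46·exp(−k·t) = 9.2 → t = ln(15.46/9.2)/k = 265400 s = 73.72 h.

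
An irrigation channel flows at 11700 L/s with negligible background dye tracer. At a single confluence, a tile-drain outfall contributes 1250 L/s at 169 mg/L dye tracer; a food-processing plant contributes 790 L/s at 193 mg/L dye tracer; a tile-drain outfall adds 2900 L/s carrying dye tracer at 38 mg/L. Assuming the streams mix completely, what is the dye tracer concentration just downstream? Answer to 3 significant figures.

After mixing, C = (11700·0 + 1250·169.0 + 790.0·193.0 + 2900·38.00) / 16640 = 473900/16640 = 28.48 mg/L.

28.5 mg/L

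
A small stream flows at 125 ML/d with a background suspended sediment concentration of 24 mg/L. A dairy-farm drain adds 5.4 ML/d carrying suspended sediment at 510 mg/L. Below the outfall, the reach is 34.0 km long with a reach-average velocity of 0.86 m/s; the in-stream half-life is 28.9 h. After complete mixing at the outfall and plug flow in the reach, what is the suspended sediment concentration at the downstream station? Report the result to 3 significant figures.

33.9 mg/L

Mixed concentration C = ΣQC/ΣQ = (125.0·24.00 + 5.400·510.0) / 130.4 = 5754/130.4 = 44.13 mg/L.
Travel time t = 34.0·1000 / 0.86 = 39530 s = 10.98 h.
Half-life 28.9 h → k = ln 2 / 28.9 = 0.02398 h⁻¹ = 0.5756 d⁻¹.
Decay over the reach: 44.13·exp(−kt) = 44.13·0.7684 = 33.91 mg/L.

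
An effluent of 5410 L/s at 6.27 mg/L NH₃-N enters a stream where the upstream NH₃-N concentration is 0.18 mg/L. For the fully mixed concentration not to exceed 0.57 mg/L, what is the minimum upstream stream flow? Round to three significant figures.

79100 L/s

Set C_mix = 0.57: (Q·0.1800 + 5410·6.270) / (Q + 5410) = 0.57
→ Q = 5410·(6.270 − 0.57)/(0.57 − 0.1800) = 79070 L/s.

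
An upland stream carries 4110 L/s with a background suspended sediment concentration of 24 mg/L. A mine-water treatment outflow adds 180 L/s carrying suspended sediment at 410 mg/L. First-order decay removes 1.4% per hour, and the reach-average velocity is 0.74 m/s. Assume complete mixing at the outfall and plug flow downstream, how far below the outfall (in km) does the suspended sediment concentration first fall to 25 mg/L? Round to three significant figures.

After mixing, C = (4110·24.00 + 180.0·410.0) / 4290 = 172400/4290 = 40.20 mg/L.
1.4%/h lost → k = −ln(1 − 0.014) = 0.01410 h⁻¹.
Set 40.20·exp(−k·t) = 25 → t = ln(40.20/25)/k = 121300 s = 33.68 h.
Distance = v·t = 0.74·121300 = 89730 m = 89.73 km.

89.7 km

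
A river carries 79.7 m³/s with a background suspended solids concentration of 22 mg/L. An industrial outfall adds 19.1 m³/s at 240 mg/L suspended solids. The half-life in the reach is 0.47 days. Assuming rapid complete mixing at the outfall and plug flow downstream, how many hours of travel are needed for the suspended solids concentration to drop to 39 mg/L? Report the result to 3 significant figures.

8.10 h

Conservation of mass: C = (79.70·22.00 + 19.10·240.0) / 98.80 = 6337/98.80 = 64.14 mg/L.
Half-life 0.47 d → k = ln 2 / 0.47 = 1.475 d⁻¹.
64.14·exp(−k·t) = 39 → t = ln(64.14/39)/k = 29150 s = 8.097 h.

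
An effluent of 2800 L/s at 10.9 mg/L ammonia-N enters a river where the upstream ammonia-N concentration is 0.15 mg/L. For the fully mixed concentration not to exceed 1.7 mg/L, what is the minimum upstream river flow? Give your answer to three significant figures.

16600 L/s

Set C_mix = 1.7: (Q·0.1500 + 2800·10.90) / (Q + 2800) = 1.7
→ Q = 2800·(10.90 − 1.7)/(1.7 − 0.1500) = 16620 L/s.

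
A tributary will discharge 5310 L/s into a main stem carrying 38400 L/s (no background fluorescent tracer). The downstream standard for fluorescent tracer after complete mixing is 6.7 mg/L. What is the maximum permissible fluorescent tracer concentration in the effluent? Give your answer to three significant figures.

At the limit, (Qr·Cr + Qe·Cₑ)/(Qr + Qe) = 6.7:
Cₑ = (43710·6.7 − 38400·0) / 5310 = 55.15 mg/L.

55.2 mg/L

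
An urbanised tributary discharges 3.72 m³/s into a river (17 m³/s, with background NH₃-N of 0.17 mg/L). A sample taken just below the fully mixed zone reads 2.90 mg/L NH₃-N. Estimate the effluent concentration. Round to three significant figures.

15.4 mg/L

Mass balance: 17.00·0.1700 + 3.720·Cₑ = 20.72·2.900
→ Cₑ = (20.72·2.900 − 17.00·0.1700) / 3.720 = 15.38 mg/L.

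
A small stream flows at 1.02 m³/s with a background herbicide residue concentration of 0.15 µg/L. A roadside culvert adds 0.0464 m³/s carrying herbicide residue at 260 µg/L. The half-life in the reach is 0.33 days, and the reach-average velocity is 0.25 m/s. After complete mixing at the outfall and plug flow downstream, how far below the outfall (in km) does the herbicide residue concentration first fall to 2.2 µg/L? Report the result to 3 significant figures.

17.0 km

Mixed concentration C = ΣQC/ΣQ = (1.020·0.1500 + 0.04640·260.0) / 1.066 = 12.22/1.066 = 11.46 µg/L.
Half-life 0.33 d → k = ln 2 / 0.33 = 2.100 d⁻¹.
Set 11.46·exp(−k·t) = 2.2 → t = ln(11.46/2.2)/k = 67870 s = 18.85 h.
Distance = v·t = 0.25·67870 = 16970 m = 16.97 km.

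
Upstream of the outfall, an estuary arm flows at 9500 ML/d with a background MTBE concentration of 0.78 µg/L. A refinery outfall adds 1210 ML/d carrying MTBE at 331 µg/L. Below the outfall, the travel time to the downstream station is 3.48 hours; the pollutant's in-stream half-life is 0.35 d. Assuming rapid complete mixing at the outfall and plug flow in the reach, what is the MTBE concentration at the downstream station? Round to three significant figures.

28.6 µg/L

Mass balance: C = (9500·0.7800 + 1210·331.0) / 10710 = 407900/10710 = 38.09 µg/L.
Half-life 0.35 d → k = ln 2 / 0.35 = 1.980 d⁻¹.
After decay, C = 38.09 × e^(−kt) = 38.09 × 0.7504 = 28.58 µg/L.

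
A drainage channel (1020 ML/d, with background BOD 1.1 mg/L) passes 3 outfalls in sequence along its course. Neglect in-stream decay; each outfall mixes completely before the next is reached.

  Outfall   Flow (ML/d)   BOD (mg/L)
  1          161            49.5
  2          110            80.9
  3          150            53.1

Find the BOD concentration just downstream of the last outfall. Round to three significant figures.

18.0 mg/L

After outfall 1: Q = 1020 + 161.0 = 1181 ML/d; C = (1020·1.100 + 161.0·49.50)/1181 = 7.698 mg/L.
After outfall 2: Q = 1181 + 110.0 = 1291 ML/d; C = (1181·7.698 + 110.0·80.90)/1291 = 13.94 mg/L.
After outfall 3: Q = 1291 + 150.0 = 1441 ML/d; C = (1291·13.94 + 150.0·53.10)/1441 = 18.01 mg/L.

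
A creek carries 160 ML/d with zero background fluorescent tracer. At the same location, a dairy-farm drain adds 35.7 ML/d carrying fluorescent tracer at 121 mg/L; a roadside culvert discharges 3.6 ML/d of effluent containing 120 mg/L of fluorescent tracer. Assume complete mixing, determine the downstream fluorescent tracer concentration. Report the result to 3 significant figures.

Mass balance: C = (160.0·0 + 35.70·121.0 + 3.600·120.0) / 199.3 = 4752/199.3 = 23.84 mg/L.

23.8 mg/L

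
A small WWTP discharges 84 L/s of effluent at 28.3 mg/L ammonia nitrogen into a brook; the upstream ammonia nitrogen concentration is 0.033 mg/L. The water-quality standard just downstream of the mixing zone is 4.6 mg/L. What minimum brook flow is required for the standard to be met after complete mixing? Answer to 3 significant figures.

Set C_mix = 4.6: (Q·0.03300 + 84.00·28.30) / (Q + 84.00) = 4.6
→ Q = 84.00·(28.30 − 4.6)/(4.6 − 0.03300) = 435.9 L/s.

436 L/s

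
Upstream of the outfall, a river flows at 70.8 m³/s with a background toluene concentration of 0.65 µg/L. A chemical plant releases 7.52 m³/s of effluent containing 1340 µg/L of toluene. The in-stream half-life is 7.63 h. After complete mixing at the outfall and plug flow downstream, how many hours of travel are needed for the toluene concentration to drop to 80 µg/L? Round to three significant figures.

Mass balance: C = (70.80·0.6500 + 7.520·1340) / 78.32 = 10120/78.32 = 129.2 µg/L.
Half-life 7.63 h → k = ln 2 / 7.63 = 0.09084 h⁻¹ = 2.180 d⁻¹.
129.2·exp(−k·t) = 80 → t = ln(129.2/80)/k = 19010 s = 5.281 h.

5.28 h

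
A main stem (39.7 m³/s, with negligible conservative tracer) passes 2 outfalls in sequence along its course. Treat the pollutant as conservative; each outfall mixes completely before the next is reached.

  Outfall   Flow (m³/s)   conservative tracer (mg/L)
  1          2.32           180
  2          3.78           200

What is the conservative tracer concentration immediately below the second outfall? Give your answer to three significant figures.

Below outfall 1: Q → 42.02 m³/s, C = (39.70·0 + 2.320·180.0)/42.02 = 9.938 mg/L.
Below outfall 2: Q → 45.80 m³/s, C = (42.02·9.938 + 3.780·200.0)/45.80 = 25.62 mg/L.

25.6 mg/L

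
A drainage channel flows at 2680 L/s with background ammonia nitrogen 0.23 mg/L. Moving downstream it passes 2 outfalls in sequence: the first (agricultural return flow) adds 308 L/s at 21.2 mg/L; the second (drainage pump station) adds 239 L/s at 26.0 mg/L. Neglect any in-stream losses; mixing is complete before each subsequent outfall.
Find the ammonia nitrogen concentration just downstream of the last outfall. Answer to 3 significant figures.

After outfall 1: Q = 2680 + 308.0 = 2988 L/s; C = (2680·0.2300 + 308.0·21.20)/2988 = 2.392 mg/L.
After outfall 2: Q = 2988 + 239.0 = 3227 L/s; C = (2988·2.392 + 239.0·26.00)/3227 = 4.140 mg/L.

4.14 mg/L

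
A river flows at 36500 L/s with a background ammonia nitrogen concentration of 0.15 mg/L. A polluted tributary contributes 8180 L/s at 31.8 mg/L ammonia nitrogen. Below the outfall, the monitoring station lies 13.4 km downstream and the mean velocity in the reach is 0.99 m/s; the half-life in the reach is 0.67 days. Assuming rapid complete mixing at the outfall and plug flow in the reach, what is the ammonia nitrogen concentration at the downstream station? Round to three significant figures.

5.06 mg/L

After mixing, C = (36500·0.1500 + 8180·31.80) / 44680 = 265600/44680 = 5.944 mg/L.
Travel time t = 13.4·1000 / 0.99 = 13540 s = 3.760 h.
Half-life 0.67 d → k = ln 2 / 0.67 = 1.035 d⁻¹.
Decay over the reach: 5.944·exp(−kt) = 5.944·0.8504 = 5.055 mg/L.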